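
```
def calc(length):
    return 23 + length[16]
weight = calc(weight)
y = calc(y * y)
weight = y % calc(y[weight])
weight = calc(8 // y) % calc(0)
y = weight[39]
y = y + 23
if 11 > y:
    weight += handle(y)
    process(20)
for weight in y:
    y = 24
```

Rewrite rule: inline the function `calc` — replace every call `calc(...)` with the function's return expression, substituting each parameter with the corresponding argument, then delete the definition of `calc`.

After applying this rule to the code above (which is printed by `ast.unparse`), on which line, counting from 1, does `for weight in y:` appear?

Transformed code:
weight = 23 + weight[16]
y = 23 + (y * y)[16]
weight = y % (23 + y[weight][16])
weight = (23 + (8 // y)[16]) % (23 + 0[16])
y = weight[39]
y = y + 23
if 11 > y:
    weight += handle(y)
    process(20)
for weight in y:
    y = 24

10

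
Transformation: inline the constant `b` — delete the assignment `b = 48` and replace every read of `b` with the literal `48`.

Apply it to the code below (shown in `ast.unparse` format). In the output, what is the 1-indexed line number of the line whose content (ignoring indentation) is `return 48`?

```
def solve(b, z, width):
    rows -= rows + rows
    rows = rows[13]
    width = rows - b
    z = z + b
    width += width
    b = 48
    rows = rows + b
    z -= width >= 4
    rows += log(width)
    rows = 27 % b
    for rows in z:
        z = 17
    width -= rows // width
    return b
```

14

Transformed code:
def solve(b, z, width):
    rows -= rows + rows
    rows = rows[13]
    width = rows - 48
    z = z + 48
    width += width
    rows = rows + 48
    z -= width >= 4
    rows += log(width)
    rows = 27 % 48
    for rows in z:
        z = 17
    width -= rows // width
    return 48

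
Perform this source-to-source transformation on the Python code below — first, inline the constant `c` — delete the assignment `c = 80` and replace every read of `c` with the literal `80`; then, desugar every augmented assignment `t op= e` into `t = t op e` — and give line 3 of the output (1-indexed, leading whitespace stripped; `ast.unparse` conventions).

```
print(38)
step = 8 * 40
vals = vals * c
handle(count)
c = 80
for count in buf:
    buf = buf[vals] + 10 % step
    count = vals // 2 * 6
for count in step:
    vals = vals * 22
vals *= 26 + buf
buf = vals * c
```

Transformed code:
print(38)
step = 8 * 40
vals = vals * 80
handle(count)
for count in buf:
    buf = buf[vals] + 10 % step
    count = vals // 2 * 6
for count in step:
    vals = vals * 22
vals = vals * (26 + buf)
buf = vals * 80

vals = vals * 80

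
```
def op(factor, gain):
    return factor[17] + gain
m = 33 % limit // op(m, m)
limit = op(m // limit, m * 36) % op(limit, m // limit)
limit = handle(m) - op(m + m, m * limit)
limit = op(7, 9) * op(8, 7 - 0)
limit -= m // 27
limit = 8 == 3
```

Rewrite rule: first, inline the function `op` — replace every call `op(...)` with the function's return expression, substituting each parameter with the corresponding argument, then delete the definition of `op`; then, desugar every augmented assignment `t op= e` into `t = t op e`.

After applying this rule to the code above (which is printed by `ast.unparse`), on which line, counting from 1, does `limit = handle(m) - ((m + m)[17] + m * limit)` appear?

3

Transformed code:
m = 33 % limit // (m[17] + m)
limit = ((m // limit)[17] + m * 36) % (limit[17] + m // limit)
limit = handle(m) - ((m + m)[17] + m * limit)
limit = (7[17] + 9) * (8[17] + (7 - 0))
limit = limit - m // 27
limit = 8 == 3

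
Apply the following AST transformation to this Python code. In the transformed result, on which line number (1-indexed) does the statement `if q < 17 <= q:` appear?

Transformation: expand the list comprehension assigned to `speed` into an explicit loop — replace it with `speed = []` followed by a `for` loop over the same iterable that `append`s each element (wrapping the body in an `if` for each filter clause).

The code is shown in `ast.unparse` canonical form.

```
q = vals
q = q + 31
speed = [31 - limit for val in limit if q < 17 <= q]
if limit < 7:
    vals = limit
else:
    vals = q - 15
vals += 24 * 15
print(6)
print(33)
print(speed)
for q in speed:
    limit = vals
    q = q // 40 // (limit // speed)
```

Transformed code:
q = vals
q = q + 31
speed = []
for val in limit:
    if q < 17 <= q:
        speed.append(31 - limit)
if limit < 7:
    vals = limit
else:
    vals = q - 15
vals += 24 * 15
print(6)
print(33)
print(speed)
for q in speed:
    limit = vals
    q = q // 40 // (limit // speed)

5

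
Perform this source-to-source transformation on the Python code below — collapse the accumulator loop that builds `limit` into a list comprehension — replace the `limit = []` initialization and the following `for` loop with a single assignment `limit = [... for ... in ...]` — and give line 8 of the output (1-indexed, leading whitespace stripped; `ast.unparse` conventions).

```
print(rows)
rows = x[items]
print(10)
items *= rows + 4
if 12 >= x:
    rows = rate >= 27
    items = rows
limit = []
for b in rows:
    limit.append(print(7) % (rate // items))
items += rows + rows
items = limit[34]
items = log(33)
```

limit = [print(7) % (rate // items) for b in rows]

Transformed code:
print(rows)
rows = x[items]
print(10)
items *= rows + 4
if 12 >= x:
    rows = rate >= 27
    items = rows
limit = [print(7) % (rate // items) for b in rows]
items += rows + rows
items = limit[34]
items = log(33)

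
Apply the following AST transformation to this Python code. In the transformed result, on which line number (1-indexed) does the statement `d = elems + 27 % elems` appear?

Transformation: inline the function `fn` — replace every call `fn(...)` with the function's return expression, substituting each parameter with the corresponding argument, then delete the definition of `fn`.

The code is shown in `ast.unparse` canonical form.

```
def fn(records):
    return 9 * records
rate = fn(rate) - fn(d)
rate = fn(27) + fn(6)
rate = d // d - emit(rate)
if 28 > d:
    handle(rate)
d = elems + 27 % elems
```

Transformed code:
rate = 9 * rate - 9 * d
rate = 9 * 27 + 9 * 6
rate = d // d - emit(rate)
if 28 > d:
    handle(rate)
d = elems + 27 % elems

6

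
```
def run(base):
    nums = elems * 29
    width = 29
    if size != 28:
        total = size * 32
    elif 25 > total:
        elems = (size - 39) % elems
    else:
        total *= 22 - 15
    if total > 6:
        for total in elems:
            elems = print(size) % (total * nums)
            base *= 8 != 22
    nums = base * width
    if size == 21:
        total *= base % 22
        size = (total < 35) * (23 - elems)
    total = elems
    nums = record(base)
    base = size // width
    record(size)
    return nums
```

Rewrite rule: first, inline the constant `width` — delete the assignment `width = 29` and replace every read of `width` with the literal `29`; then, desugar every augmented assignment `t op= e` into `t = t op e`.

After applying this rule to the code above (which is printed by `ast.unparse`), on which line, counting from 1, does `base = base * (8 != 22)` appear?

12

Transformed code:
def run(base):
    nums = elems * 29
    if size != 28:
        total = size * 32
    elif 25 > total:
        elems = (size - 39) % elems
    else:
        total = total * (22 - 15)
    if total > 6:
        for total in elems:
            elems = print(size) % (total * nums)
            base = base * (8 != 22)
    nums = base * 29
    if size == 21:
        total = total * (base % 22)
        size = (total < 35) * (23 - elems)
    total = elems
    nums = record(base)
    base = size // 29
    record(size)
    return nums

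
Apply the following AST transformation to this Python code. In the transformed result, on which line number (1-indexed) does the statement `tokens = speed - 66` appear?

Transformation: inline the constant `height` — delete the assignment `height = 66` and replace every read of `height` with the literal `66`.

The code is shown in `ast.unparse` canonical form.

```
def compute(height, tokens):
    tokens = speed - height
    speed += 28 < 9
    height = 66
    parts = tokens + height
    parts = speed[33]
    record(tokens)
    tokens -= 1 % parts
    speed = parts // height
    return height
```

Transformed code:
def compute(height, tokens):
    tokens = speed - 66
    speed += 28 < 9
    parts = tokens + 66
    parts = speed[33]
    record(tokens)
    tokens -= 1 % parts
    speed = parts // 66
    return 66

2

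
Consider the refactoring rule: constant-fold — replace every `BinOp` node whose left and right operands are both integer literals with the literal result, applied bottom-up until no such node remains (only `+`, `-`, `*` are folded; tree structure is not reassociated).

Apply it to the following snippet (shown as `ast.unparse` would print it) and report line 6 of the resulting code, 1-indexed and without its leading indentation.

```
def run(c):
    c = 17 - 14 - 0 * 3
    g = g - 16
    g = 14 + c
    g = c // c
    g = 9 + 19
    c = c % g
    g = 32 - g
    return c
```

Transformed code:
def run(c):
    c = 3
    g = g - 16
    g = 14 + c
    g = c // c
    g = 28
    c = c % g
    g = 32 - g
    return c

g = 28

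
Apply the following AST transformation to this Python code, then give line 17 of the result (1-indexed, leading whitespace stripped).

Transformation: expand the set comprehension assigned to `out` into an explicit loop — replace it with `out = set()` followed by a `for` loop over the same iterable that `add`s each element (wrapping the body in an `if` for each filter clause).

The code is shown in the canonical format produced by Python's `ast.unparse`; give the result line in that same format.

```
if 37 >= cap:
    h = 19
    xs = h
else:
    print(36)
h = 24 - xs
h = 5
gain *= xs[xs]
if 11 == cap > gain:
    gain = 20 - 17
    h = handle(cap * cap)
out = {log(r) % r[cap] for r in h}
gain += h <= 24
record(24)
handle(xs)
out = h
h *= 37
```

Transformed code:
if 37 >= cap:
    h = 19
    xs = h
else:
    print(36)
h = 24 - xs
h = 5
gain *= xs[xs]
if 11 == cap > gain:
    gain = 20 - 17
    h = handle(cap * cap)
out = set()
for r in h:
    out.add(log(r) % r[cap])
gain += h <= 24
record(24)
handle(xs)
out = h
h *= 37

handle(xs)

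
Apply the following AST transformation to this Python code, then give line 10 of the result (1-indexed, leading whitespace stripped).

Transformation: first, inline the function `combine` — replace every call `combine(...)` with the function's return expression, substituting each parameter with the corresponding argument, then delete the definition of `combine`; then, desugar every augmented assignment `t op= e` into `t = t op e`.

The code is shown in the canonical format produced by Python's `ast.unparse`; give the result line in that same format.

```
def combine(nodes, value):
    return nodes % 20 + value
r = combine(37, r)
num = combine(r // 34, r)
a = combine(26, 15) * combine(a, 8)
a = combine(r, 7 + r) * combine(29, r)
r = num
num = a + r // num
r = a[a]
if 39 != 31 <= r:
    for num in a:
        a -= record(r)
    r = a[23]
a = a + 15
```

a = a - record(r)

Transformed code:
r = 37 % 20 + r
num = r // 34 % 20 + r
a = (26 % 20 + 15) * (a % 20 + 8)
a = (r % 20 + (7 + r)) * (29 % 20 + r)
r = num
num = a + r // num
r = a[a]
if 39 != 31 <= r:
    for num in a:
        a = a - record(r)
    r = a[23]
a = a + 15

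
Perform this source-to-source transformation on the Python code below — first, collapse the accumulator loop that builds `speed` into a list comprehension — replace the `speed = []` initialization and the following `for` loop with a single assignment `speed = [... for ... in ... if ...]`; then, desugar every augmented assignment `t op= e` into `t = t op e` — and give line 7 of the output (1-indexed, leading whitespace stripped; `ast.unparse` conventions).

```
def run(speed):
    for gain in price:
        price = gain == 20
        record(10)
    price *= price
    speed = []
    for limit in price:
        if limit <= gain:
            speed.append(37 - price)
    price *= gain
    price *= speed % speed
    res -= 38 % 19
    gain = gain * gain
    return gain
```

Transformed code:
def run(speed):
    for gain in price:
        price = gain == 20
        record(10)
    price = price * price
    speed = [37 - price for limit in price if limit <= gain]
    price = price * gain
    price = price * (speed % speed)
    res = res - 38 % 19
    gain = gain * gain
    return gain

price = price * gain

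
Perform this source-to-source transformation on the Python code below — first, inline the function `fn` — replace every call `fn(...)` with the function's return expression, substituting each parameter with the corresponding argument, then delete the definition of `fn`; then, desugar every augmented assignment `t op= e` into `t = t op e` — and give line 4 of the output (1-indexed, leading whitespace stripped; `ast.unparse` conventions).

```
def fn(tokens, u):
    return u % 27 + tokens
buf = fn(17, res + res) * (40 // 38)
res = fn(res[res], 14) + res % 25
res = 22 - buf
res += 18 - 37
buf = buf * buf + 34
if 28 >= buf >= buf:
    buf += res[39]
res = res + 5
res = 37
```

res = res + (18 - 37)

Transformed code:
buf = ((res + res) % 27 + 17) * (40 // 38)
res = 14 % 27 + res[res] + res % 25
res = 22 - buf
res = res + (18 - 37)
buf = buf * buf + 34
if 28 >= buf >= buf:
    buf = buf + res[39]
res = res + 5
res = 37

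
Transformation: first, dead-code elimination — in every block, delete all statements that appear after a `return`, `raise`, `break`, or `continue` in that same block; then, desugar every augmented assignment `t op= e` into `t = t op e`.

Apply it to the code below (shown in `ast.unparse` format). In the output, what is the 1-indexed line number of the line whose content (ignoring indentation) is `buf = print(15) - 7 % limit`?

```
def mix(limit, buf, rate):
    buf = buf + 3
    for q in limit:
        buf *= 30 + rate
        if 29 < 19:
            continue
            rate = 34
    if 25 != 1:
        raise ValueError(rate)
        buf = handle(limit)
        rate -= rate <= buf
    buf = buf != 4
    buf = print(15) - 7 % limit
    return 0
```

10

Transformed code:
def mix(limit, buf, rate):
    buf = buf + 3
    for q in limit:
        buf = buf * (30 + rate)
        if 29 < 19:
            continue
    if 25 != 1:
        raise ValueError(rate)
    buf = buf != 4
    buf = print(15) - 7 % limit
    return 0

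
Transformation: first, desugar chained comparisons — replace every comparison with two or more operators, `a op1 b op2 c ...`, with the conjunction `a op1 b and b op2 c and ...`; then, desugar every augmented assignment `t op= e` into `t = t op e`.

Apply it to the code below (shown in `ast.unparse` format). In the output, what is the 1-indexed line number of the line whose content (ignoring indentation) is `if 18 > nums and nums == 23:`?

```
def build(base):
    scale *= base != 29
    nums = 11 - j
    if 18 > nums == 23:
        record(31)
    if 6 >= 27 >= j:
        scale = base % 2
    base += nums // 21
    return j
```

4

Transformed code:
def build(base):
    scale = scale * (base != 29)
    nums = 11 - j
    if 18 > nums and nums == 23:
        record(31)
    if 6 >= 27 and 27 >= j:
        scale = base % 2
    base = base + nums // 21
    return j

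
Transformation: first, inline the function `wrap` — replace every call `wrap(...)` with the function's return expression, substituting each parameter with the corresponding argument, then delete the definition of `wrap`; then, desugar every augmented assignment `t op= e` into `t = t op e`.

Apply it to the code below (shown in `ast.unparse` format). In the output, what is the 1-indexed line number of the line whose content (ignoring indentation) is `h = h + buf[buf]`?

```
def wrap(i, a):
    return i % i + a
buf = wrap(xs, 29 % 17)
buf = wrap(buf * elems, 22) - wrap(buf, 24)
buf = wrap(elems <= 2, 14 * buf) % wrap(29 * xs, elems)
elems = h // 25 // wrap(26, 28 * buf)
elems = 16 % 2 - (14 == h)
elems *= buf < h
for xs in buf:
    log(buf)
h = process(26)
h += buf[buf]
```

10

Transformed code:
buf = xs % xs + 29 % 17
buf = buf * elems % (buf * elems) + 22 - (buf % buf + 24)
buf = ((elems <= 2) % (elems <= 2) + 14 * buf) % (29 * xs % (29 * xs) + elems)
elems = h // 25 // (26 % 26 + 28 * buf)
elems = 16 % 2 - (14 == h)
elems = elems * (buf < h)
for xs in buf:
    log(buf)
h = process(26)
h = h + buf[buf]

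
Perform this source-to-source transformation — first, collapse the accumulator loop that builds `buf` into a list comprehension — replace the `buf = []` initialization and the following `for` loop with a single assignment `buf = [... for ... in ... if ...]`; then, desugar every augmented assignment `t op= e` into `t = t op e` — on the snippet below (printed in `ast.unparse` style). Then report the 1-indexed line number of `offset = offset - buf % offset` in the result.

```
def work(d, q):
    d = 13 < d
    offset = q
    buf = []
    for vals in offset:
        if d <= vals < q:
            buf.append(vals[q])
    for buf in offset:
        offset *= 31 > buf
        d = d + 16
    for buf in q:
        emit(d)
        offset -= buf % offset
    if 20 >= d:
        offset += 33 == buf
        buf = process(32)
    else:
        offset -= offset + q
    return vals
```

10

Transformed code:
def work(d, q):
    d = 13 < d
    offset = q
    buf = [vals[q] for vals in offset if d <= vals < q]
    for buf in offset:
        offset = offset * (31 > buf)
        d = d + 16
    for buf in q:
        emit(d)
        offset = offset - buf % offset
    if 20 >= d:
        offset = offset + (33 == buf)
        buf = process(32)
    else:
        offset = offset - (offset + q)
    return vals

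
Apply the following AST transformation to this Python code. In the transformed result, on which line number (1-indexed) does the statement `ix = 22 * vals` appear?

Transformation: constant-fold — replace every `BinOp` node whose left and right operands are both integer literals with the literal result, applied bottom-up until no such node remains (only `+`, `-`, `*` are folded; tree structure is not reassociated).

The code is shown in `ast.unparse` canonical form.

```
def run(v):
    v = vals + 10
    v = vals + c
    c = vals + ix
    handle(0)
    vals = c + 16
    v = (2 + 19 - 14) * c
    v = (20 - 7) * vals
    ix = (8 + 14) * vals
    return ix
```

9

Transformed code:
def run(v):
    v = vals + 10
    v = vals + c
    c = vals + ix
    handle(0)
    vals = c + 16
    v = 7 * c
    v = 13 * vals
    ix = 22 * vals
    return ix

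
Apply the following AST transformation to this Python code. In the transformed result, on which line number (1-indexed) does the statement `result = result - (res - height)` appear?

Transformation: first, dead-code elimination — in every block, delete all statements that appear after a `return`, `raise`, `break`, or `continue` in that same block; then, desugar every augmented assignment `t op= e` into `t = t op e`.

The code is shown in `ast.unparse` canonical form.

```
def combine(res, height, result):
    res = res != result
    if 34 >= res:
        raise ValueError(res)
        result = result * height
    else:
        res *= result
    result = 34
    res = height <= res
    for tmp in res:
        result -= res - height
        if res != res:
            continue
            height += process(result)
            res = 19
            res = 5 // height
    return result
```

Transformed code:
def combine(res, height, result):
    res = res != result
    if 34 >= res:
        raise ValueError(res)
    else:
        res = res * result
    result = 34
    res = height <= res
    for tmp in res:
        result = result - (res - height)
        if res != res:
            continue
    return result

10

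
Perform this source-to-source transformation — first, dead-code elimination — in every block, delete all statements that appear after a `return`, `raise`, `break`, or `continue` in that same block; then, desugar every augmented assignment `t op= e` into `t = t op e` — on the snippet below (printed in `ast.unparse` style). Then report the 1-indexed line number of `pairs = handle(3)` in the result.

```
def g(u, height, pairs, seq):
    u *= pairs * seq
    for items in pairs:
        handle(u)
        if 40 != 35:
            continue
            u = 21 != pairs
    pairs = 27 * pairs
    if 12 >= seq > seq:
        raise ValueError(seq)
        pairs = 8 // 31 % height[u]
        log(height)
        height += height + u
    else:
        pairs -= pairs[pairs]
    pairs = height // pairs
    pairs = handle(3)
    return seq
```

13

Transformed code:
def g(u, height, pairs, seq):
    u = u * (pairs * seq)
    for items in pairs:
        handle(u)
        if 40 != 35:
            continue
    pairs = 27 * pairs
    if 12 >= seq > seq:
        raise ValueError(seq)
    else:
        pairs = pairs - pairs[pairs]
    pairs = height // pairs
    pairs = handle(3)
    return seq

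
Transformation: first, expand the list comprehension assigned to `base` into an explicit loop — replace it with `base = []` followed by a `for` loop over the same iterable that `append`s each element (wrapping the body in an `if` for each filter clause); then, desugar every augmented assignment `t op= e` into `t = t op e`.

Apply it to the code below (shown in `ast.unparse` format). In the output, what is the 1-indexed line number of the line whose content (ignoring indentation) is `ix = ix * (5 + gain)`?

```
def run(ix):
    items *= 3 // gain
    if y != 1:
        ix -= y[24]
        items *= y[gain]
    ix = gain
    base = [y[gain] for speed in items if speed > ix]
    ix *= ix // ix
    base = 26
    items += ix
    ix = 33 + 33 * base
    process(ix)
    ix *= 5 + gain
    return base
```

Transformed code:
def run(ix):
    items = items * (3 // gain)
    if y != 1:
        ix = ix - y[24]
        items = items * y[gain]
    ix = gain
    base = []
    for speed in items:
        if speed > ix:
            base.append(y[gain])
    ix = ix * (ix // ix)
    base = 26
    items = items + ix
    ix = 33 + 33 * base
    process(ix)
    ix = ix * (5 + gain)
    return base

16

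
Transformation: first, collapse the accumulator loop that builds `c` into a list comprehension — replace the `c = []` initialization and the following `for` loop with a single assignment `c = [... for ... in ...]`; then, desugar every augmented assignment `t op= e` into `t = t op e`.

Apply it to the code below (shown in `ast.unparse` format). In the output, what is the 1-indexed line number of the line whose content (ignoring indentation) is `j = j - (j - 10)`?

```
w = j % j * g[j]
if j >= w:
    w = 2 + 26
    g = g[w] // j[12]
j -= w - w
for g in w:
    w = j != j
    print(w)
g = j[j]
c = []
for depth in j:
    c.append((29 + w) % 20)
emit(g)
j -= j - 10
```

Transformed code:
w = j % j * g[j]
if j >= w:
    w = 2 + 26
    g = g[w] // j[12]
j = j - (w - w)
for g in w:
    w = j != j
    print(w)
g = j[j]
c = [(29 + w) % 20 for depth in j]
emit(g)
j = j - (j - 10)

12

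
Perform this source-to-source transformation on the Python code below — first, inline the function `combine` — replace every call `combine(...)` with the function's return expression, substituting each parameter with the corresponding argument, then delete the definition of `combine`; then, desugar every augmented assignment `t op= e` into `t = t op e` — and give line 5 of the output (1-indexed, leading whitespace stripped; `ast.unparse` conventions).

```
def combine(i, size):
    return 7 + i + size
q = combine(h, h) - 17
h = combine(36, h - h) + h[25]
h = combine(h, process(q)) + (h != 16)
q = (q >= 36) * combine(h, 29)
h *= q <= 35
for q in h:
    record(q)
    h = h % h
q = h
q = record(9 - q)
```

Transformed code:
q = 7 + h + h - 17
h = 7 + 36 + (h - h) + h[25]
h = 7 + h + process(q) + (h != 16)
q = (q >= 36) * (7 + h + 29)
h = h * (q <= 35)
for q in h:
    record(q)
    h = h % h
q = h
q = record(9 - q)

h = h * (q <= 35)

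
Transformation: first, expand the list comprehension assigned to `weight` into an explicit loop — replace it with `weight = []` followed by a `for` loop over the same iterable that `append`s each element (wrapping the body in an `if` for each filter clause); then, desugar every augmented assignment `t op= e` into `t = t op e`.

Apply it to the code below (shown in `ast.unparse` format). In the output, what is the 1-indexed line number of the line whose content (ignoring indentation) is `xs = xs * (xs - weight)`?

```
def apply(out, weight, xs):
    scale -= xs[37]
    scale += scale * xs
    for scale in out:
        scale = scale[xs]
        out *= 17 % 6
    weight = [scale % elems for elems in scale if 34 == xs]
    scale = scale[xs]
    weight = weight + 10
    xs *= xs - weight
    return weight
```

Transformed code:
def apply(out, weight, xs):
    scale = scale - xs[37]
    scale = scale + scale * xs
    for scale in out:
        scale = scale[xs]
        out = out * (17 % 6)
    weight = []
    for elems in scale:
        if 34 == xs:
            weight.append(scale % elems)
    scale = scale[xs]
    weight = weight + 10
    xs = xs * (xs - weight)
    return weight

13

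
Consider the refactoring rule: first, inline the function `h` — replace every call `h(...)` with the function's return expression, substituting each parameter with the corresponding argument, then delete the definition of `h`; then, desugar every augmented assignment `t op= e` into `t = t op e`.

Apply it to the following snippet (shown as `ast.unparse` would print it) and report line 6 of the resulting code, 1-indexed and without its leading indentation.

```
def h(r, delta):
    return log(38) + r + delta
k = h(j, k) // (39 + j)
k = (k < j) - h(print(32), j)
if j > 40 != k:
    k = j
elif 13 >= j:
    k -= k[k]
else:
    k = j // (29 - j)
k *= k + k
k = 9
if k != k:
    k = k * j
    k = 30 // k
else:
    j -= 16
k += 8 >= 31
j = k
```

k = k - k[k]

Transformed code:
k = (log(38) + j + k) // (39 + j)
k = (k < j) - (log(38) + print(32) + j)
if j > 40 != k:
    k = j
elif 13 >= j:
    k = k - k[k]
else:
    k = j // (29 - j)
k = k * (k + k)
k = 9
if k != k:
    k = k * j
    k = 30 // k
else:
    j = j - 16
k = k + (8 >= 31)
j = k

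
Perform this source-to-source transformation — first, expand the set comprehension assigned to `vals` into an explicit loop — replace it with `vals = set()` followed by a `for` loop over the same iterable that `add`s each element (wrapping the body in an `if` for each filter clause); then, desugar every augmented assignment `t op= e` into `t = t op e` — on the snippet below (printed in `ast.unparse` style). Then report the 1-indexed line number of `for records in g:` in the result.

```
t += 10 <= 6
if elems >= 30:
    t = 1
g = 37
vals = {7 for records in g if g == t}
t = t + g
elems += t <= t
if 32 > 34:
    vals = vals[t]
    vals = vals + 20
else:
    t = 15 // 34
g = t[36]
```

Transformed code:
t = t + (10 <= 6)
if elems >= 30:
    t = 1
g = 37
vals = set()
for records in g:
    if g == t:
        vals.add(7)
t = t + g
elems = elems + (t <= t)
if 32 > 34:
    vals = vals[t]
    vals = vals + 20
else:
    t = 15 // 34
g = t[36]

6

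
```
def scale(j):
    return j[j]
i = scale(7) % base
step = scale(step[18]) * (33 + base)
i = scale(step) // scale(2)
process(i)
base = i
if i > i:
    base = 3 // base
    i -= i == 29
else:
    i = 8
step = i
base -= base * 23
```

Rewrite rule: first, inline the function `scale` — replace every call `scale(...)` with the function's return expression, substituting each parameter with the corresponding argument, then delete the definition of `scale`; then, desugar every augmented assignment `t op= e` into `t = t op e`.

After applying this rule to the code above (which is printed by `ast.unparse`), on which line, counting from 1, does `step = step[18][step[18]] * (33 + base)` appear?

Transformed code:
i = 7[7] % base
step = step[18][step[18]] * (33 + base)
i = step[step] // 2[2]
process(i)
base = i
if i > i:
    base = 3 // base
    i = i - (i == 29)
else:
    i = 8
step = i
base = base - base * 23

2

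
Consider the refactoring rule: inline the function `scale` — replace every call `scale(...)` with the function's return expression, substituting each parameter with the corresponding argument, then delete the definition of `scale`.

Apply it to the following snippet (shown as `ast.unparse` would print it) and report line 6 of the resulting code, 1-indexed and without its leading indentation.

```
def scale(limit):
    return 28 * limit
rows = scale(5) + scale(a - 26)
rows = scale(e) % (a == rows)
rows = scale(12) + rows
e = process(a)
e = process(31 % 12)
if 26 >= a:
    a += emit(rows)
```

Transformed code:
rows = 28 * 5 + 28 * (a - 26)
rows = 28 * e % (a == rows)
rows = 28 * 12 + rows
e = process(a)
e = process(31 % 12)
if 26 >= a:
    a += emit(rows)

if 26 >= a:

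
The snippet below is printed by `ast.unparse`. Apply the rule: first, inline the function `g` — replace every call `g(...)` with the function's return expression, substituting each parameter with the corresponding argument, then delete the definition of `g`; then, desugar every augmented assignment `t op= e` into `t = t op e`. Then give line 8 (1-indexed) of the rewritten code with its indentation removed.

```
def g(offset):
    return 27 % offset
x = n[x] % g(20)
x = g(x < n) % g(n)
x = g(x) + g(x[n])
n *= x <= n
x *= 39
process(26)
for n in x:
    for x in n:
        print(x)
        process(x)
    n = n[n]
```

for x in n:

Transformed code:
x = n[x] % (27 % 20)
x = 27 % (x < n) % (27 % n)
x = 27 % x + 27 % x[n]
n = n * (x <= n)
x = x * 39
process(26)
for n in x:
    for x in n:
        print(x)
        process(x)
    n = n[n]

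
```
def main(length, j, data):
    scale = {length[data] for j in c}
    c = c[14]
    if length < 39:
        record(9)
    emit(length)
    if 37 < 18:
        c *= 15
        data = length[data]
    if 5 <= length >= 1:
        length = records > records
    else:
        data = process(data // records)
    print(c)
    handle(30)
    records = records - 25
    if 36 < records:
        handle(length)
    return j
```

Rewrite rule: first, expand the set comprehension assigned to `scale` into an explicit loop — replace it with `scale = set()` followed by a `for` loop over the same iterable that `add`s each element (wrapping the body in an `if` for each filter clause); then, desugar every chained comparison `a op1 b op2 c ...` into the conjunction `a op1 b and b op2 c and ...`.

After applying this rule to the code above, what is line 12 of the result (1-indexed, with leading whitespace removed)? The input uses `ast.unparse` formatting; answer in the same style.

Transformed code:
def main(length, j, data):
    scale = set()
    for j in c:
        scale.add(length[data])
    c = c[14]
    if length < 39:
        record(9)
    emit(length)
    if 37 < 18:
        c *= 15
        data = length[data]
    if 5 <= length and length >= 1:
        length = records > records
    else:
        data = process(data // records)
    print(c)
    handle(30)
    records = records - 25
    if 36 < records:
        handle(length)
    return j

if 5 <= length and length >= 1:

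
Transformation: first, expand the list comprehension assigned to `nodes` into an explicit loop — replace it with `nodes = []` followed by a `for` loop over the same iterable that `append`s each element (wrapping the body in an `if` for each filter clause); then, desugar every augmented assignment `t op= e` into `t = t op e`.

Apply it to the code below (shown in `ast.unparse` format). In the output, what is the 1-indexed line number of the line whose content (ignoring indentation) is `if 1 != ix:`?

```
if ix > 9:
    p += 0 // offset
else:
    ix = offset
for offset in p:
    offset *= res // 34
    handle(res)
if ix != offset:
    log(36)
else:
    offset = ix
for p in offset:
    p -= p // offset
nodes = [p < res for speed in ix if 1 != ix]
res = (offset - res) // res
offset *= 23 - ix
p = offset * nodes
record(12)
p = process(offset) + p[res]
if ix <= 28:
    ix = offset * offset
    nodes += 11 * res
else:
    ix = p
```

16

Transformed code:
if ix > 9:
    p = p + 0 // offset
else:
    ix = offset
for offset in p:
    offset = offset * (res // 34)
    handle(res)
if ix != offset:
    log(36)
else:
    offset = ix
for p in offset:
    p = p - p // offset
nodes = []
for speed in ix:
    if 1 != ix:
        nodes.append(p < res)
res = (offset - res) // res
offset = offset * (23 - ix)
p = offset * nodes
record(12)
p = process(offset) + p[res]
if ix <= 28:
    ix = offset * offset
    nodes = nodes + 11 * res
else:
    ix = p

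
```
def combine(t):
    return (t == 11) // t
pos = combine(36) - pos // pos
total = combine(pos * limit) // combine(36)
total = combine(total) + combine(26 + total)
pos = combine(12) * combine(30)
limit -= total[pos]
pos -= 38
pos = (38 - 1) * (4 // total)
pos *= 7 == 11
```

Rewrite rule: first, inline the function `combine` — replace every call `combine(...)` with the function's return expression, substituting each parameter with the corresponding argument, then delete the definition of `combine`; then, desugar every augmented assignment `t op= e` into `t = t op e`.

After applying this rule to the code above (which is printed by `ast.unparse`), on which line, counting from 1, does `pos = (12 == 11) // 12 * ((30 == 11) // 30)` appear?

4

Transformed code:
pos = (36 == 11) // 36 - pos // pos
total = (pos * limit == 11) // (pos * limit) // ((36 == 11) // 36)
total = (total == 11) // total + (26 + total == 11) // (26 + total)
pos = (12 == 11) // 12 * ((30 == 11) // 30)
limit = limit - total[pos]
pos = pos - 38
pos = (38 - 1) * (4 // total)
pos = pos * (7 == 11)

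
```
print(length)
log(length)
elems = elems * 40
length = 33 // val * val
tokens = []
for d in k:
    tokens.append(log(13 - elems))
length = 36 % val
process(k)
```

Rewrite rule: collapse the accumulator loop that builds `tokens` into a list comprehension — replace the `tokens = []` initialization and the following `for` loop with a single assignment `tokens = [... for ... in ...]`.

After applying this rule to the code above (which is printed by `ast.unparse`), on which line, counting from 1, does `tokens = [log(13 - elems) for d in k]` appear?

Transformed code:
print(length)
log(length)
elems = elems * 40
length = 33 // val * val
tokens = [log(13 - elems) for d in k]
length = 36 % val
process(k)

5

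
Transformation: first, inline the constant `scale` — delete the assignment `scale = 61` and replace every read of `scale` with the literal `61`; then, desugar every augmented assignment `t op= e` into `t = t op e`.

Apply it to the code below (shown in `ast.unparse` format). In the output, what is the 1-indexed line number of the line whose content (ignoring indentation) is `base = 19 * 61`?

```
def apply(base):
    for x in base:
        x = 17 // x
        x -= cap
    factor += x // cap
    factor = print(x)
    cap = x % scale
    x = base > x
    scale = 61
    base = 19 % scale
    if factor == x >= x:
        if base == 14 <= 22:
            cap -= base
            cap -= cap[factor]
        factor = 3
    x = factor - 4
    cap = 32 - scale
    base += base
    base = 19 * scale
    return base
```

18

Transformed code:
def apply(base):
    for x in base:
        x = 17 // x
        x = x - cap
    factor = factor + x // cap
    factor = print(x)
    cap = x % 61
    x = base > x
    base = 19 % 61
    if factor == x >= x:
        if base == 14 <= 22:
            cap = cap - base
            cap = cap - cap[factor]
        factor = 3
    x = factor - 4
    cap = 32 - 61
    base = base + base
    base = 19 * 61
    return base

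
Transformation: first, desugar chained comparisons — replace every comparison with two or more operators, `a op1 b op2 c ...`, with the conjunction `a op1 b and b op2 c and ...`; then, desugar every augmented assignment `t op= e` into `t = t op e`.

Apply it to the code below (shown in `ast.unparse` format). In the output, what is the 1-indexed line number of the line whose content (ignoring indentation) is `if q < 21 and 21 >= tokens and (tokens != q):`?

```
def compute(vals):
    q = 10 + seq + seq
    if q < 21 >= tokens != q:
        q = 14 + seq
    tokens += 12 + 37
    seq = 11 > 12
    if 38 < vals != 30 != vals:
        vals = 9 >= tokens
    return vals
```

3

Transformed code:
def compute(vals):
    q = 10 + seq + seq
    if q < 21 and 21 >= tokens and (tokens != q):
        q = 14 + seq
    tokens = tokens + (12 + 37)
    seq = 11 > 12
    if 38 < vals and vals != 30 and (30 != vals):
        vals = 9 >= tokens
    return vals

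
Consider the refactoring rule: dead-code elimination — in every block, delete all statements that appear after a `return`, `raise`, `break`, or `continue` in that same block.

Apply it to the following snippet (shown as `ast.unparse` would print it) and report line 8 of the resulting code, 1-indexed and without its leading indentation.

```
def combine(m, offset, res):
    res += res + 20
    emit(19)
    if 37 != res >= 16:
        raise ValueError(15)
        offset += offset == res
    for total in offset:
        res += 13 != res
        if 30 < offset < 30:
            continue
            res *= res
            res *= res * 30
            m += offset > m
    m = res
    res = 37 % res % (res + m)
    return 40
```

Transformed code:
def combine(m, offset, res):
    res += res + 20
    emit(19)
    if 37 != res >= 16:
        raise ValueError(15)
    for total in offset:
        res += 13 != res
        if 30 < offset < 30:
            continue
    m = res
    res = 37 % res % (res + m)
    return 40

if 30 < offset < 30:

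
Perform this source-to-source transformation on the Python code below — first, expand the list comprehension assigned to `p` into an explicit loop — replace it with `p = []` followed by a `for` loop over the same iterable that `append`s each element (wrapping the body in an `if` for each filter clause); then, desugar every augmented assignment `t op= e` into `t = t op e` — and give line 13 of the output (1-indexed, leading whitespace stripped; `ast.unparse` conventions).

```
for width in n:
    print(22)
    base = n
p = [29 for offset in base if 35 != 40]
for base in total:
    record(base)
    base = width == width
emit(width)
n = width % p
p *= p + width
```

Transformed code:
for width in n:
    print(22)
    base = n
p = []
for offset in base:
    if 35 != 40:
        p.append(29)
for base in total:
    record(base)
    base = width == width
emit(width)
n = width % p
p = p * (p + width)

p = p * (p + width)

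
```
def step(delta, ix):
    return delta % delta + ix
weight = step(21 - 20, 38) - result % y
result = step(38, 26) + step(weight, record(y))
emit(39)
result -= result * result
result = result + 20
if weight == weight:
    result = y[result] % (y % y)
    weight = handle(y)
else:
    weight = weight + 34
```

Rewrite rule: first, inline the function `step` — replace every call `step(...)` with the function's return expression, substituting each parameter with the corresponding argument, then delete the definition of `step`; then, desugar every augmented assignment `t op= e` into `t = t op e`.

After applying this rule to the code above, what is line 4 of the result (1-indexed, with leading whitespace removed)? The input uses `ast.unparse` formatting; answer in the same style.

Transformed code:
weight = (21 - 20) % (21 - 20) + 38 - result % y
result = 38 % 38 + 26 + (weight % weight + record(y))
emit(39)
result = result - result * result
result = result + 20
if weight == weight:
    result = y[result] % (y % y)
    weight = handle(y)
else:
    weight = weight + 34

result = result - result * result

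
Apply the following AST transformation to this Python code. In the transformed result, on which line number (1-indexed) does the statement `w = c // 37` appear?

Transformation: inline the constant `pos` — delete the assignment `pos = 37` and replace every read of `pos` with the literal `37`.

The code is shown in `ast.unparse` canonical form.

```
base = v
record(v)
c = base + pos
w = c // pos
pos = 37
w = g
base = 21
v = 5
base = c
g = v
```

Transformed code:
base = v
record(v)
c = base + 37
w = c // 37
w = g
base = 21
v = 5
base = c
g = v

4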